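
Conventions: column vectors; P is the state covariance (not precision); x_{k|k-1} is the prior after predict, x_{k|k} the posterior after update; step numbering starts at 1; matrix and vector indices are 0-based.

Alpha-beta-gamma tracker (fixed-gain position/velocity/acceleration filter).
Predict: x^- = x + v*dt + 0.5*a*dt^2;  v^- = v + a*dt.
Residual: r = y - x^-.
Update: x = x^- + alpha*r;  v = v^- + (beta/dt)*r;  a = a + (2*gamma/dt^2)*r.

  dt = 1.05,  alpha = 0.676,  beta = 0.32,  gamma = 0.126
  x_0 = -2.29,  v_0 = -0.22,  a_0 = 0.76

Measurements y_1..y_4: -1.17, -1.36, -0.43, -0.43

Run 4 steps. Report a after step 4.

a_post = -0.2240

step 1: x_pred=-2.1020  r=0.9320  x^+=-1.4720  v^+=0.8621  a^+=0.9730
step 2: x_pred=-0.0304  r=-1.3296  x^+=-0.9292  v^+=1.4785  a^+=0.6691
step 3: x_pred=0.9921  r=-1.4221  x^+=0.0308  v^+=1.7477  a^+=0.3441
step 4: x_pred=2.0556  r=-2.4856  x^+=0.3753  v^+=1.3515  a^+=-0.2240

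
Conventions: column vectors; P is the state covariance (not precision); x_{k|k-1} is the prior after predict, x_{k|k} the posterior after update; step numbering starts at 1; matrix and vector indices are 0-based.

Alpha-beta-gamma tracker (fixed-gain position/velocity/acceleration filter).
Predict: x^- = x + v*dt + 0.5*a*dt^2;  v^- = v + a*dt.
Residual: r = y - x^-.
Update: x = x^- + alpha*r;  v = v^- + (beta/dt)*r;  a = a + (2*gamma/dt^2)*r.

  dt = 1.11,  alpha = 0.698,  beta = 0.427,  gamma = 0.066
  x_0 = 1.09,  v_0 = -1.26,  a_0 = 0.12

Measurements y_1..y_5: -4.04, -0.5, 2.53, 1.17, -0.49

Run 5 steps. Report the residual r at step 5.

step 1: x_pred=-0.2347  r=-3.8053  x^+=-2.8908  v^+=-2.5907  a^+=-0.2877
step 2: x_pred=-5.9436  r=5.4436  x^+=-2.1440  v^+=-0.8159  a^+=0.2955
step 3: x_pred=-2.8676  r=5.3976  x^+=0.8999  v^+=1.5885  a^+=0.8738
step 4: x_pred=3.2015  r=-2.0315  x^+=1.7835  v^+=1.7769  a^+=0.6561
step 5: x_pred=4.1601  r=-4.6501  x^+=0.9143  v^+=0.7164  a^+=0.1580

resid = -4.6501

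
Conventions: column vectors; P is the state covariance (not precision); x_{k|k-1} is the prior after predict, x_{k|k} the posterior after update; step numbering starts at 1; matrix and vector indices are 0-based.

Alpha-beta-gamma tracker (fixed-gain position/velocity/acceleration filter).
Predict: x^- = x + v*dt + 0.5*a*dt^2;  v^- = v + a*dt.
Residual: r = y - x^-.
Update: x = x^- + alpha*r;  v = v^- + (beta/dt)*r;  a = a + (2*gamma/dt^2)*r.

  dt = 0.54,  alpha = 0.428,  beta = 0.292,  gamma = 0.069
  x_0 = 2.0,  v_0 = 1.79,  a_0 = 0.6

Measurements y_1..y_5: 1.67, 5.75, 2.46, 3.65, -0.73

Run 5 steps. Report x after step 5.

x_post = 2.2917

step 1: x_pred=3.0541  r=-1.3841  x^+=2.4617  v^+=1.3656  a^+=-0.0550
step 2: x_pred=3.1911  r=2.5589  x^+=4.2863  v^+=2.7196  a^+=1.1560
step 3: x_pred=5.9234  r=-3.4634  x^+=4.4411  v^+=1.4710  a^+=-0.4831
step 4: x_pred=5.1650  r=-1.5150  x^+=4.5166  v^+=0.3909  a^+=-1.2000
step 5: x_pred=4.5527  r=-5.2827  x^+=2.2917  v^+=-3.1137  a^+=-3.7001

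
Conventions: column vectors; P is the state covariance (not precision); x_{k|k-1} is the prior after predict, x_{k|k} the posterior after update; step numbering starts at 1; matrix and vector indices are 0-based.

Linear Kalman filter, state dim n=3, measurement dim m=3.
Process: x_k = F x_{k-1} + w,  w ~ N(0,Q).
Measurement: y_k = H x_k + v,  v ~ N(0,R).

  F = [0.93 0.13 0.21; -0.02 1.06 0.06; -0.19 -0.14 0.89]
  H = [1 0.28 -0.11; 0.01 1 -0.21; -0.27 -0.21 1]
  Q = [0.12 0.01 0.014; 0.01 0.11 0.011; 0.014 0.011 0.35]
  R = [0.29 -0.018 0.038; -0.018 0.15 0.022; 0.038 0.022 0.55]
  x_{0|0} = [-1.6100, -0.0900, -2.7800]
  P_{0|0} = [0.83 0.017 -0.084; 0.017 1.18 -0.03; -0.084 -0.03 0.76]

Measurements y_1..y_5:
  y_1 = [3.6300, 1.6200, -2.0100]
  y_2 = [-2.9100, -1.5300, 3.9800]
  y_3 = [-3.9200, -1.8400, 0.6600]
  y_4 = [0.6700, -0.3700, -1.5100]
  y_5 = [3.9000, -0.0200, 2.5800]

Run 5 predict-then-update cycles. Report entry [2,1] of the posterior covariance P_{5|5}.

P_post[2,1] = 0.0651

step 1: x^-=[-2.0928, -0.2300, -2.1557]  P^-=[0.8610 0.1722 -0.0835; 0.1722 1.4346 -0.1493; -0.0835 -0.1493 1.0419]  S=[1.4001 0.6319 -0.5738; 0.6319 1.6971 -0.7087; -0.5738 -0.7087 1.8452]  K=[0.7170 -0.1628 -0.0304; 0.0608 0.8785 0.0869; 0.0779 0.0139 0.6234]  nu=[5.5501, 1.4182, -0.4677]  x^+=[1.6698, 1.3126, -1.9953]  P^+=[0.2241 -0.0273 0.0617; -0.0273 0.1526 0.0941; 0.0617 0.0941 0.3826]
step 2: x^-=[1.3045, 1.2382, -2.2768]  P^-=[0.3560 0.0298 0.1041; 0.0298 0.2959 0.1013; 0.1041 0.1013 0.6183]  S=[0.6642 0.0735 -0.0141; 0.0735 0.4309 -0.0664; -0.0141 -0.0664 1.1120]  K=[0.5385 -0.0645 0.0046; 0.0841 0.6341 0.0669; 0.1083 -0.0034 0.5128]  nu=[-4.8117, -3.2594, 6.8691]  x^+=[-1.0448, -0.7738, 0.7358]  P^+=[0.1667 -0.0073 0.0650; -0.0073 0.1110 0.0753; 0.0650 0.0753 0.3195]
step 3: x^-=[-0.9177, -0.7552, 0.9617]  P^-=[0.3079 0.0397 0.1011; 0.0397 0.2456 0.0821; 0.1011 0.0821 0.5701]  S=[0.6190 0.0717 -0.0046; 0.0717 0.3867 -0.0684; -0.0046 -0.0684 1.0688]  K=[0.5016 -0.0355 0.0089; 0.0935 0.5843 0.0564; 0.1060 -0.0274 0.4904]  nu=[-2.6851, -0.8737, -0.7081]  x^+=[-2.2397, -1.5566, 0.3537]  P^+=[0.1541 -0.0022 0.0643; -0.0022 0.1015 0.0681; 0.0643 0.0681 0.3048]
step 4: x^-=[-2.2110, -1.5840, 0.9583]  P^-=[0.2968 0.0418 0.0988; 0.0418 0.2338 0.0751; 0.0988 0.0751 0.5602]  S=[0.6090 0.0718 -0.0050; 0.0718 0.3775 -0.0720; -0.0050 -0.0720 1.0620]  K=[0.4921 -0.0281 0.0097; 0.0958 0.5707 0.0529; 0.1039 -0.0374 0.4855]  nu=[3.4300, 1.4373, -3.3979]  x^+=[-0.5963, -0.6150, -0.3885]  P^+=[0.1509 -0.0009 0.0640; -0.0009 0.0989 0.0658; 0.0640 0.0658 0.3012]
step 5: x^-=[-0.7161, -0.6633, -0.1464]  P^-=[0.2938 0.0422 0.0981; 0.0422 0.2305 0.0728; 0.0981 0.0728 0.5579]  S=[0.6062 0.0717 -0.0053; 0.0717 0.3750 -0.0732; -0.0053 -0.0732 1.0607]  K=[0.4896 -0.0262 0.0099; 0.0963 0.5668 0.0519; 0.1032 -0.0407 0.4843]  nu=[4.7857, 0.6197, 2.3938]  x^+=[1.6343, 0.2729, 1.4814]  P^+=[0.1500 -0.0006 0.0639; -0.0006 0.0981 0.0651; 0.0639 0.0651 0.3003]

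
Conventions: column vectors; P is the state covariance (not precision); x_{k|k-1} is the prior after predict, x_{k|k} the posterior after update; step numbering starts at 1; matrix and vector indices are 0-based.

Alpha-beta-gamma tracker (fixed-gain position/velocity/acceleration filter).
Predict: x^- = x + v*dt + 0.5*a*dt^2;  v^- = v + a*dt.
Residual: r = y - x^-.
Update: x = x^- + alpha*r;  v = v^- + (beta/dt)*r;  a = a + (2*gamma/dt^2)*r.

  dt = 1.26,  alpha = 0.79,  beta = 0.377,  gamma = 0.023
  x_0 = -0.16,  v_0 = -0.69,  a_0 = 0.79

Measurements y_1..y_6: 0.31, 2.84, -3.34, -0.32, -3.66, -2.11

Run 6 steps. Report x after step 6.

step 1: x_pred=-0.4023  r=0.7123  x^+=0.1604  v^+=0.5185  a^+=0.8106
step 2: x_pred=1.4572  r=1.3828  x^+=2.5496  v^+=1.9537  a^+=0.8507
step 3: x_pred=5.6865  r=-9.0265  x^+=-1.4444  v^+=0.3248  a^+=0.5892
step 4: x_pred=-0.5676  r=0.2476  x^+=-0.3720  v^+=1.1412  a^+=0.5963
step 5: x_pred=1.5393  r=-5.1993  x^+=-2.5682  v^+=0.3369  a^+=0.4457
step 6: x_pred=-1.7899  r=-0.3201  x^+=-2.0428  v^+=0.8027  a^+=0.4364

x_post = -2.0428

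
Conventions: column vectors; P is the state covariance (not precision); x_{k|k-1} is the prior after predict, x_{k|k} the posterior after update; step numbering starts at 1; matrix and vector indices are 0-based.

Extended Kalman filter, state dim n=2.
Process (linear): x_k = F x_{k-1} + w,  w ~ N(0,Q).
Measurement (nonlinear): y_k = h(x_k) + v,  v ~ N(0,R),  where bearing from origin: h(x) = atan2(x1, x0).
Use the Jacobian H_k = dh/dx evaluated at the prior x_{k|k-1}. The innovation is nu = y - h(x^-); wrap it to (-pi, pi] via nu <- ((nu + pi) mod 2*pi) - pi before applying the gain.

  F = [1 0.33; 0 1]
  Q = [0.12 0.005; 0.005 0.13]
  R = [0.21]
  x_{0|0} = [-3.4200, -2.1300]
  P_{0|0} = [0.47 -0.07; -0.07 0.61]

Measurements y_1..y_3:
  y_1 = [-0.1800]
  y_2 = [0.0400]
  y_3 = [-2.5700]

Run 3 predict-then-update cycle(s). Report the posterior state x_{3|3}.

x_post = [-5.9394, -4.2873]

step 1: x^-=[-4.1229, -2.1300]  P^-=[0.6102 0.1363; 0.1363 0.7400]  H_jac=[0.0989 -0.1914]  S=[0.2379]  K=[0.1440; -0.5388]  nu=[2.4847]  x^+=[-3.7651, -3.4687]  P^+=[0.6053 0.1548; 0.1548 0.6709]
step 2: x^-=[-4.9098, -3.4687]  P^-=[0.9005 0.3812; 0.3812 0.8009]  H_jac=[0.0960 -0.1359]  S=[0.2231]  K=[0.1553; -0.3237]  nu=[2.5665]  x^+=[-4.5112, -4.2995]  P^+=[0.8951 0.3924; 0.3924 0.7776]
step 3: x^-=[-5.9301, -4.2995]  P^-=[1.3588 0.6540; 0.6540 0.9076]  H_jac=[0.0801 -0.1105]  S=[0.2182]  K=[0.1677; -0.2195]  nu=[-0.0557]  x^+=[-5.9394, -4.2873]  P^+=[1.3526 0.6620; 0.6620 0.8970]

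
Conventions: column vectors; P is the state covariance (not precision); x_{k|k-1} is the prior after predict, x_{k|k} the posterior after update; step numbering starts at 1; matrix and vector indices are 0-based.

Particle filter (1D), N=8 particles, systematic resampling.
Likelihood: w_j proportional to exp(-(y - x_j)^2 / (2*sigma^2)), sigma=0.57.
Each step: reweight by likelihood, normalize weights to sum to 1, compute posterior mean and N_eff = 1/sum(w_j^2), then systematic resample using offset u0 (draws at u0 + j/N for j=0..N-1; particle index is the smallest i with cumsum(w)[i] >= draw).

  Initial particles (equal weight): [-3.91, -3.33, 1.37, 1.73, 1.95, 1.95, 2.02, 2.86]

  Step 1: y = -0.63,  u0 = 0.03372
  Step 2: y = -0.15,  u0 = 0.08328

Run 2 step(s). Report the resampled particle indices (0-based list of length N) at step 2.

resampled_idx = [0, 1, 2, 3, 4, 5, 5, 6]

step 1: w=[0.0000, 0.0056, 0.8781, 0.0784, 0.0147, 0.0147, 0.0084, 0.0000]  mean=1.3945  Neff=1.2857  idx=[2, 2, 2, 2, 2, 2, 2, 3]
step 2: w=[0.1398, 0.1398, 0.1398, 0.1398, 0.1398, 0.1398, 0.1398, 0.0213]  mean=1.3777  Neff=7.2833  idx=[0, 1, 2, 3, 4, 5, 5, 6]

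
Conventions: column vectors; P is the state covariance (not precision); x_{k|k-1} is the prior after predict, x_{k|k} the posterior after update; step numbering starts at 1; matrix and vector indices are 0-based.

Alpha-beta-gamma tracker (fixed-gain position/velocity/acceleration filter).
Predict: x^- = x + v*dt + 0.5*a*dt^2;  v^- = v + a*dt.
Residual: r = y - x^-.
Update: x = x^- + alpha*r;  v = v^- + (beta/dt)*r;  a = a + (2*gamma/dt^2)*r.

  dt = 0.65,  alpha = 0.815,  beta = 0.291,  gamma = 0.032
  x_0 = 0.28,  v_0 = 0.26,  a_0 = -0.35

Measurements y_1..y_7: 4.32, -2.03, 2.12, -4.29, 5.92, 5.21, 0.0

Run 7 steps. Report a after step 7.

a_post = -0.3904

step 1: x_pred=0.3751  r=3.9449  x^+=3.5902  v^+=1.7986  a^+=0.2476
step 2: x_pred=4.8116  r=-6.8416  x^+=-0.7643  v^+=-1.1034  a^+=-0.7888
step 3: x_pred=-1.6481  r=3.7681  x^+=1.4229  v^+=0.0709  a^+=-0.2180
step 4: x_pred=1.4229  r=-5.7129  x^+=-3.2331  v^+=-2.6284  a^+=-1.0834
step 5: x_pred=-5.1705  r=11.0905  x^+=3.8683  v^+=1.6325  a^+=0.5966
step 6: x_pred=5.0554  r=0.1546  x^+=5.1814  v^+=2.0895  a^+=0.6200
step 7: x_pred=6.6705  r=-6.6705  x^+=1.2340  v^+=-0.4939  a^+=-0.3904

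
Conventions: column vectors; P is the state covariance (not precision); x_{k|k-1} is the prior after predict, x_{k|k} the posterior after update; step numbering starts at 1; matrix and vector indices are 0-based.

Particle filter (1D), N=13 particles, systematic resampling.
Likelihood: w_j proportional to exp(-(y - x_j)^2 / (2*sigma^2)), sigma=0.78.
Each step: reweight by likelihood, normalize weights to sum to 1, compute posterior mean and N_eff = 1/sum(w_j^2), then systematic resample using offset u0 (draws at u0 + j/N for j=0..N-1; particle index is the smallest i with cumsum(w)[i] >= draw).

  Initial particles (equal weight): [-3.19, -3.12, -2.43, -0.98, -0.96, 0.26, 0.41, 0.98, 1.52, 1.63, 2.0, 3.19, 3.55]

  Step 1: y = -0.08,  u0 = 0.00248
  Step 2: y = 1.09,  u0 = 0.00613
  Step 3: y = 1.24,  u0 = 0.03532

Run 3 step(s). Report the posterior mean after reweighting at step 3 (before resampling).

post_mean = 0.6456

step 1: w=[0.0001, 0.0001, 0.0031, 0.1501, 0.1546, 0.2656, 0.2398, 0.1160, 0.0356, 0.0264, 0.0083, 0.0000, 0.0000]  mean=0.0913  Neff=5.2627  idx=[2, 3, 4, 4, 5, 5, 5, 5, 6, 6, 6, 7, 7]
step 2: w=[0.0000, 0.0046, 0.0049, 0.0049, 0.0888, 0.0888, 0.0888, 0.0888, 0.1069, 0.1069, 0.1069, 0.1548, 0.1548]  mean=0.5132  Neff=8.7854  idx=[2, 4, 5, 6, 7, 8, 8, 9, 10, 11, 11, 12, 12]
step 3: w=[0.0024, 0.0576, 0.0576, 0.0576, 0.0576, 0.0720, 0.0720, 0.0720, 0.0720, 0.1199, 0.1199, 0.1199, 0.1199]  mean=0.6456  Neff=10.9332  idx=[1, 2, 4, 5, 6, 7, 8, 9, 10, 10, 11, 12, 12]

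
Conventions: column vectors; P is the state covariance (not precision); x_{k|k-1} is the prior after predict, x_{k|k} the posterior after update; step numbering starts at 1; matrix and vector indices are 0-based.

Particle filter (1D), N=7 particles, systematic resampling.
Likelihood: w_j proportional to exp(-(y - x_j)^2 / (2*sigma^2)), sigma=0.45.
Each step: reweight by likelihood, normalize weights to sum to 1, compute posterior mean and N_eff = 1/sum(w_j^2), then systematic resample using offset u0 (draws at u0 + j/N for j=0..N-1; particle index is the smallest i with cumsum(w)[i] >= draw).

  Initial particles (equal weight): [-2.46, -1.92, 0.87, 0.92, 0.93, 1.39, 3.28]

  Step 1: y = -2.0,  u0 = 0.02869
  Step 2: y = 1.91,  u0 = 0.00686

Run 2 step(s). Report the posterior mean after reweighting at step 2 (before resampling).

step 1: w=[0.3760, 0.6240, 0.0000, 0.0000, 0.0000, 0.0000, 0.0000]  mean=-2.1230  Neff=1.8841  idx=[0, 0, 0, 1, 1, 1, 1]
step 2: w=[0.0000, 0.0000, 0.0000, 0.2500, 0.2500, 0.2500, 0.2500]  mean=-1.9200  Neff=4.0001  idx=[3, 3, 4, 4, 5, 5, 6]

post_mean = -1.9200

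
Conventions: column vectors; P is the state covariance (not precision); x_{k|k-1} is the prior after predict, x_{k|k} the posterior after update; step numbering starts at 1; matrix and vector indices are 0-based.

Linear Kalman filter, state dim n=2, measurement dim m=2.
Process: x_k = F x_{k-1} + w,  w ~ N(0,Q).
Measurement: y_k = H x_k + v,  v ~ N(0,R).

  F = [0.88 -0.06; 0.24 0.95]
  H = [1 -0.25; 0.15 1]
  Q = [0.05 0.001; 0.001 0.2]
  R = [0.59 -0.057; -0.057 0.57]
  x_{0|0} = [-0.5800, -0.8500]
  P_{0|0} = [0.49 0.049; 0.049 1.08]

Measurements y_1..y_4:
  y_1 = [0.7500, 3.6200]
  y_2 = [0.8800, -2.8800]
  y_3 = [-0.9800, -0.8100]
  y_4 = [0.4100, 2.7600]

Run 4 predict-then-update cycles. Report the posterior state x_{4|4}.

step 1: x^-=[-0.4594, -0.9467]  P^-=[0.4282 0.0832; 0.0832 1.2253]  S=[1.0532 -0.2190; -0.2190 1.8299]  K=[0.4139 0.1301; -0.0730 0.6677]  nu=[0.9727, 4.6356]  x^+=[0.5463, 2.0774]  P^+=[0.2404 0.0145; 0.0145 0.3826]
step 2: x^-=[0.3561, 2.1046]  P^-=[0.2360 0.0419; 0.0419 0.5657]  S=[0.8404 -0.1227; -0.1227 1.1536]  K=[0.2825 0.0970; -0.0468 0.4909]  nu=[1.0501, -5.0380]  x^+=[0.1638, -0.4175]  P^+=[0.1648 0.0145; 0.0145 0.2803]
step 3: x^-=[0.1692, -0.3573]  P^-=[0.1771 0.0317; 0.0317 0.4691]  S=[0.7805 -0.1172; -0.1172 1.0526]  K=[0.2289 0.0809; -0.0427 0.4454]  nu=[-1.2385, -0.4781]  x^+=[-0.1529, -0.5173]  P^+=[0.1337 0.0130; 0.0130 0.2544]
step 4: x^-=[-0.1035, -0.5282]  P^-=[0.1531 0.0254; 0.0254 0.4432]  S=[0.7580 -0.1204; -0.1204 1.0243]  K=[0.2048 0.0713; -0.0442 0.4312]  nu=[0.3815, 3.3037]  x^+=[0.2102, 0.8796]  P^+=[0.1196 0.0110; 0.0110 0.2467]

x_post = [0.2102, 0.8796]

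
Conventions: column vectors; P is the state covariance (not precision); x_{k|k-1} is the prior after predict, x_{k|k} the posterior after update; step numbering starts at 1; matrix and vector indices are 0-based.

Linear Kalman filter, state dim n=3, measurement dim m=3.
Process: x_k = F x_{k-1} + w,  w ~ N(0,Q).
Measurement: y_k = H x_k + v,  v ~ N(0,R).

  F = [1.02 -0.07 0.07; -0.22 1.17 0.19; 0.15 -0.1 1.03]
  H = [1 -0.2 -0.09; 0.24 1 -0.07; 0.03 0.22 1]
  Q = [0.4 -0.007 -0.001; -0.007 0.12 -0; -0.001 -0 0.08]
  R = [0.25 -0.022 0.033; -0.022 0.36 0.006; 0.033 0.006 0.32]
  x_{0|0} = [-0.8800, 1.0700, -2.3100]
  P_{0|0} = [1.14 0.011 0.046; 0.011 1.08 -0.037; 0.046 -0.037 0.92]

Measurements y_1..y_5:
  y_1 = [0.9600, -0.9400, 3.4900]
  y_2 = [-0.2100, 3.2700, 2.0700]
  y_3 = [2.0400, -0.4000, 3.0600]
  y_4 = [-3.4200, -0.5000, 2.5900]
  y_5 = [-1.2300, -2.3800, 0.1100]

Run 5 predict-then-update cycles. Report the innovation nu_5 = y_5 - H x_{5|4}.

step 1: x^-=[-1.1342, 1.0066, -2.6183]  P^-=[1.6012 -0.3201 0.2978; -0.3201 1.6608 -0.0348; 0.2978 -0.0348 1.1140]  S=[1.9998 -0.2922 0.1439; -0.2922 1.9598 0.3151; 0.1439 0.3151 1.5142]  K=[0.8335 0.1344 0.0747; -0.2181 0.7652 0.0735; 0.0270 -0.1397 0.7631]  nu=[2.0599, -1.8577, 5.9209]  x^+=[0.7757, -0.4288, 2.2148]  P^+=[0.2091 -0.0162 0.0495; -0.0162 0.2818 -0.0406; 0.0495 -0.0406 0.2517]
step 2: x^-=[0.9763, -0.2515, 2.4405]  P^-=[0.6300 -0.0872 0.1087; -0.0872 0.5111 -0.0518; 0.1087 -0.0518 0.3787]  S=[0.9169 -0.0597 0.0965; -0.0597 0.8709 0.0641; 0.0965 0.0641 0.7066]  K=[0.6974 0.1090 0.0483; -0.1715 0.5511 0.0556; 0.0307 -0.0968 0.5290]  nu=[-1.0169, 3.4580, -0.3444]  x^+=[0.6272, 1.8094, 1.8924]  P^+=[0.1739 -0.0150 0.0372; -0.0150 0.2041 -0.0290; 0.0372 -0.0290 0.1750]
step 3: x^-=[0.6455, 2.3386, 1.8623]  P^-=[0.5905 -0.0738 0.0831; -0.0738 0.4058 -0.0401; 0.0831 -0.0401 0.2895]  S=[0.8722 -0.0345 0.0827; -0.0345 0.7686 0.0534; 0.0827 0.0534 0.6161]  K=[0.6863 0.1090 0.0357; -0.1591 0.4976 0.0544; 0.0274 -0.0836 0.4633]  nu=[2.0298, -2.7632, 0.6638]  x^+=[1.7610, 0.6769, 2.4564]  P^+=[0.1705 -0.0142 0.0327; -0.0142 0.1846 -0.0250; 0.0327 -0.0250 0.1532]
step 4: x^-=[1.9208, 0.8712, 2.7265]  P^-=[0.5860 -0.0714 0.0757; -0.0714 0.3800 -0.0363; 0.0757 -0.0363 0.2639]  S=[0.8669 -0.0279 0.0783; -0.0279 0.7433 0.0517; 0.0783 0.0517 0.5905]  K=[0.6852 0.1095 0.0309; -0.1558 0.4819 0.0550; 0.0260 -0.0789 0.4407]  nu=[-4.9211, -1.6413, -0.3858]  x^+=[-1.6431, 0.8255, 2.5581]  P^+=[0.1699 -0.0141 0.0312; -0.0141 0.1790 -0.0236; 0.0312 -0.0236 0.1457]
step 5: x^-=[-1.5547, 1.8134, 2.3058]  P^-=[0.5851 -0.0709 0.0733; -0.0709 0.3726 -0.0350; 0.0733 -0.0350 0.2551]  S=[0.8659 -0.0261 0.0768; -0.0261 0.7360 0.0514; 0.0768 0.0514 0.5817]  K=[0.6851 0.1097 0.0292; -0.1549 0.4771 0.0554; 0.0255 -0.0772 0.4325]  nu=[0.8949, -3.6589, -2.5481]  x^+=[-1.4173, -0.2120, 1.5092]  P^+=[0.1698 -0.0140 0.0306; -0.0140 0.1773 -0.0231; 0.0306 -0.0231 0.1429]

innov = [0.8949, -3.6589, -2.5481]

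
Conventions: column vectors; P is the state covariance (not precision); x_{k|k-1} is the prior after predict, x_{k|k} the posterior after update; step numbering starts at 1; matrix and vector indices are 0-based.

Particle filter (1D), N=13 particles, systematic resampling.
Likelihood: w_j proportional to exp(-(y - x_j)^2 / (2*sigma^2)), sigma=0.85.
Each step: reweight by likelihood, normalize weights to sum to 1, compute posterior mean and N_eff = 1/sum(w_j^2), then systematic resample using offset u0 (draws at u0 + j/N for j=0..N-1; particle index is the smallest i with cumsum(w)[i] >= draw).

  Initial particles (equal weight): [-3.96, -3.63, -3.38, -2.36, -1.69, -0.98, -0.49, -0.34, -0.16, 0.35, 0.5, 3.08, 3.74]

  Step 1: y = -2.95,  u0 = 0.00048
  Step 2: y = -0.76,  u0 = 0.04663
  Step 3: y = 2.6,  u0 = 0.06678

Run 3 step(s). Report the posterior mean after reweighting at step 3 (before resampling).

post_mean = -1.6978

step 1: w=[0.1488, 0.2189, 0.2653, 0.2370, 0.1005, 0.0206, 0.0046, 0.0027, 0.0014, 0.0002, 0.0001, 0.0000, 0.0000]  mean=-3.0334  Neff=4.8268  idx=[0, 0, 1, 1, 1, 2, 2, 2, 2, 3, 3, 3, 4]
step 2: w=[0.0008, 0.0008, 0.0030, 0.0030, 0.0030, 0.0078, 0.0078, 0.0078, 0.0078, 0.1537, 0.1537, 0.1537, 0.4969]  mean=-2.0729  Neff=3.1437  idx=[9, 9, 10, 10, 11, 11, 12, 12, 12, 12, 12, 12, 12]
step 3: w=[0.0019, 0.0019, 0.0019, 0.0019, 0.0019, 0.0019, 0.1412, 0.1412, 0.1412, 0.1412, 0.1412, 0.1412, 0.1412]  mean=-1.6978  Neff=7.1644  idx=[6, 6, 7, 8, 8, 9, 9, 10, 10, 11, 11, 12, 12]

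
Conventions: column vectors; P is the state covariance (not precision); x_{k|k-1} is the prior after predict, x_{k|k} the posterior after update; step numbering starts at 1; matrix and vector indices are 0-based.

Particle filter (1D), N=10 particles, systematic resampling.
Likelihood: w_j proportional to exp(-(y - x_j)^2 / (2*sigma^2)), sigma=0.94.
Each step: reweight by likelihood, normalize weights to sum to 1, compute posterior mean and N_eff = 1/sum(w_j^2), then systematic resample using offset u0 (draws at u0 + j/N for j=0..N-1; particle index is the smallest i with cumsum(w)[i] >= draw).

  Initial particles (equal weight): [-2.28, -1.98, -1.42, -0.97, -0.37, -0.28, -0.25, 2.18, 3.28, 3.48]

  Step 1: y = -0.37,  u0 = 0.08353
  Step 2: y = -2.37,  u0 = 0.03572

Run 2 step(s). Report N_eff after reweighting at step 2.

N_eff = 5.2197

step 1: w=[0.0269, 0.0488, 0.1135, 0.1727, 0.2118, 0.2108, 0.2100, 0.0053, 0.0001, 0.0000]  mean=-0.6644  Neff=5.5793  idx=[2, 2, 3, 4, 4, 5, 5, 5, 6, 6]
step 2: w=[0.2793, 0.2793, 0.1535, 0.0484, 0.0484, 0.0393, 0.0393, 0.0393, 0.0366, 0.0366]  mean=-1.0293  Neff=5.2197  idx=[0, 0, 0, 1, 1, 1, 2, 3, 5, 8]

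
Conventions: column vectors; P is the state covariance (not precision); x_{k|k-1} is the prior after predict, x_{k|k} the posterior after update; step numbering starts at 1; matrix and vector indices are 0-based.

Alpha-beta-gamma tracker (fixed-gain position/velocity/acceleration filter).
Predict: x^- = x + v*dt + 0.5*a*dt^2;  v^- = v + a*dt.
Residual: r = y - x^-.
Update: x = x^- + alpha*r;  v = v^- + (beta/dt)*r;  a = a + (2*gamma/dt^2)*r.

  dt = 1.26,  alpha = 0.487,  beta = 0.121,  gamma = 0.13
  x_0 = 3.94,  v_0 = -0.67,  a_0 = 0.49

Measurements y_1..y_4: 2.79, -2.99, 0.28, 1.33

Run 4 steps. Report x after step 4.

x_post = -0.2852

step 1: x_pred=3.4848  r=-0.6948  x^+=3.1464  v^+=-0.1193  a^+=0.3762
step 2: x_pred=3.2947  r=-6.2847  x^+=0.2341  v^+=-0.2488  a^+=-0.6530
step 3: x_pred=-0.5978  r=0.8778  x^+=-0.1703  v^+=-0.9873  a^+=-0.5093
step 4: x_pred=-1.8186  r=3.1486  x^+=-0.2852  v^+=-1.3266  a^+=0.0064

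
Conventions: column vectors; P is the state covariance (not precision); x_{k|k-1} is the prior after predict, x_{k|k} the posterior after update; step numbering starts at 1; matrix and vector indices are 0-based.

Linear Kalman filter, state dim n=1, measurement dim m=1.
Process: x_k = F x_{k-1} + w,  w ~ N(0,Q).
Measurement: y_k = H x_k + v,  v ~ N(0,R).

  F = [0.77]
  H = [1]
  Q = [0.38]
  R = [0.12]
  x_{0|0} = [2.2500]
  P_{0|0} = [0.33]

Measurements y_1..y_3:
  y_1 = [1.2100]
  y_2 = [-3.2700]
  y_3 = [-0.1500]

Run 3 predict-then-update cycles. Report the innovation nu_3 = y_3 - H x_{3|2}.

step 1: x^-=[1.7325]  P^-=[0.5757]  S=[0.6957]  K=[0.8275]  nu=[-0.5225]  x^+=[1.3001]  P^+=[0.0993]
step 2: x^-=[1.0011]  P^-=[0.4389]  S=[0.5589]  K=[0.7853]  nu=[-4.2711]  x^+=[-2.3529]  P^+=[0.0942]
step 3: x^-=[-1.8117]  P^-=[0.4359]  S=[0.5559]  K=[0.7841]  nu=[1.6617]  x^+=[-0.5087]  P^+=[0.0941]

innov = [1.6617]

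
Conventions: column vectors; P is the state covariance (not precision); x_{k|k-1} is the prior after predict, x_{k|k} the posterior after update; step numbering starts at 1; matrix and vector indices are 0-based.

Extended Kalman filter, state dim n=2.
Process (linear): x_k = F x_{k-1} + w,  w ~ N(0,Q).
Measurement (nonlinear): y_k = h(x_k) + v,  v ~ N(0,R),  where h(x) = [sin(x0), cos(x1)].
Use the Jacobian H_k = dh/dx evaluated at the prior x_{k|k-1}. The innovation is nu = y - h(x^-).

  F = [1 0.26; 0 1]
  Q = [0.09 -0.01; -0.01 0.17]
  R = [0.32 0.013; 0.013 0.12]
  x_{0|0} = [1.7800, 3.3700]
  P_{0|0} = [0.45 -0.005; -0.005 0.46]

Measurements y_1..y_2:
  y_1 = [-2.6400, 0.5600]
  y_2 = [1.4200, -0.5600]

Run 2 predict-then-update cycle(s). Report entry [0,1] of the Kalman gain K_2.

step 1: x^-=[2.6562, 3.3700]  P^-=[0.5685 0.1046; 0.1046 0.6300]  H_jac=[-0.8845 0.0000; 0.0000 0.2264]  S=[0.7647 -0.0079; -0.0079 0.1523]  K=[-0.6562 0.1213; -0.1113 0.9308]  nu=[-3.1066, 1.5340]  x^+=[4.8809, 5.1437]  P^+=[0.2356 0.0266; 0.0266 0.4869]
step 2: x^-=[6.2183, 5.1437]  P^-=[0.3724 0.1432; 0.1432 0.6569]  H_jac=[0.9979 0.0000; 0.0000 0.9084]  S=[0.6908 0.1428; 0.1428 0.6621]  K=[0.5205 0.0842; 0.0215 0.8967]  nu=[1.4849, -0.9780]  x^+=[6.9088, 4.2986]  P^+=[0.1680 0.0186; 0.0186 0.1188]

K[0,1] = 0.0842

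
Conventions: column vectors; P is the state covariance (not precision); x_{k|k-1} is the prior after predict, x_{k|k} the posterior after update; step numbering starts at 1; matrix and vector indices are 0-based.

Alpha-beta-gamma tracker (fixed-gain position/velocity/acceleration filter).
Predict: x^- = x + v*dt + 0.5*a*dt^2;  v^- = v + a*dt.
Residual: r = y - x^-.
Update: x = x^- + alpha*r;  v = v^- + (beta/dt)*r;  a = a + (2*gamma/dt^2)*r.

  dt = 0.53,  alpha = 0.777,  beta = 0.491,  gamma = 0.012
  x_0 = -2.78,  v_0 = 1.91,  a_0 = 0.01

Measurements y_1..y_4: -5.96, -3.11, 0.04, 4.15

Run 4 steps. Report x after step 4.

step 1: x_pred=-1.7663  r=-4.1937  x^+=-5.0248  v^+=-1.9698  a^+=-0.3483
step 2: x_pred=-6.1177  r=3.0077  x^+=-3.7807  v^+=0.6320  a^+=-0.0913
step 3: x_pred=-3.4586  r=3.4986  x^+=-0.7402  v^+=3.8247  a^+=0.2076
step 4: x_pred=1.3161  r=2.8339  x^+=3.5180  v^+=6.5601  a^+=0.4497

x_post = 3.5180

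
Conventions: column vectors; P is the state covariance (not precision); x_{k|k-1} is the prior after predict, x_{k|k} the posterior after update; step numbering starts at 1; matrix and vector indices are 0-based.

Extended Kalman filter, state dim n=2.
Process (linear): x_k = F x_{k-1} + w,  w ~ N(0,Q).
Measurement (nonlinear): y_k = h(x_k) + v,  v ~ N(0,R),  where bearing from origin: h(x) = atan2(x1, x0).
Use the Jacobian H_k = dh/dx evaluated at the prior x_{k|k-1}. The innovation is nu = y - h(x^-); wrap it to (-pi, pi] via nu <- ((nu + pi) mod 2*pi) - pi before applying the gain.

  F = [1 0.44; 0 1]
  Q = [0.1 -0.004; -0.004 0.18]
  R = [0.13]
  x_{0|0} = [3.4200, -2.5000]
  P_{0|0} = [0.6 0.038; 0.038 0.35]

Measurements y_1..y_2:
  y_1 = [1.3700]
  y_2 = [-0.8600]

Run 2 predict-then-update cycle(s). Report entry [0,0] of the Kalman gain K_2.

K[0,0] = 0.5423

step 1: x^-=[2.3200, -2.5000]  P^-=[0.8012 0.1880; 0.1880 0.5300]  H_jac=[0.2149 0.1994]  S=[0.2042]  K=[1.0268; 0.7155]  nu=[2.1927]  x^+=[4.5716, -0.9311]  P^+=[0.5859 0.0380; 0.0380 0.4255]
step 2: x^-=[4.1619, -0.9311]  P^-=[0.8017 0.2212; 0.2212 0.6055]  H_jac=[0.0512 0.2288]  S=[0.1690]  K=[0.5423; 0.8869]  nu=[-0.6399]  x^+=[3.8148, -1.4986]  P^+=[0.7520 0.1399; 0.1399 0.4726]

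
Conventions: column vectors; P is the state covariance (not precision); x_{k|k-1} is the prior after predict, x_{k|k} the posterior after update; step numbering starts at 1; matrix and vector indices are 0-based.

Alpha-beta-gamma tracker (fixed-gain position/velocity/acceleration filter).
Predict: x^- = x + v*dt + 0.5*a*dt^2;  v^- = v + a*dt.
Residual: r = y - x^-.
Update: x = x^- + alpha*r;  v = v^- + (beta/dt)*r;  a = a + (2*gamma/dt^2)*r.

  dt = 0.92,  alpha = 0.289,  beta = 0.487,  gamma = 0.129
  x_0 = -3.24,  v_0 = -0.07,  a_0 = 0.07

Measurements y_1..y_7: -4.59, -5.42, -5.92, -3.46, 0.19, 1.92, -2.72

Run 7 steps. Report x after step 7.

step 1: x_pred=-3.2748  r=-1.3152  x^+=-3.6549  v^+=-0.7018  a^+=-0.3309
step 2: x_pred=-4.4406  r=-0.9794  x^+=-4.7236  v^+=-1.5247  a^+=-0.6295
step 3: x_pred=-6.3927  r=0.4727  x^+=-6.2561  v^+=-1.8536  a^+=-0.4854
step 4: x_pred=-8.1668  r=4.7068  x^+=-6.8065  v^+=0.1915  a^+=0.9494
step 5: x_pred=-6.2286  r=6.4186  x^+=-4.3736  v^+=4.4626  a^+=2.9059
step 6: x_pred=0.9617  r=0.9583  x^+=1.2386  v^+=7.6433  a^+=3.1980
step 7: x_pred=9.6238  r=-12.3438  x^+=6.0565  v^+=4.0512  a^+=-0.5646

x_post = 6.0565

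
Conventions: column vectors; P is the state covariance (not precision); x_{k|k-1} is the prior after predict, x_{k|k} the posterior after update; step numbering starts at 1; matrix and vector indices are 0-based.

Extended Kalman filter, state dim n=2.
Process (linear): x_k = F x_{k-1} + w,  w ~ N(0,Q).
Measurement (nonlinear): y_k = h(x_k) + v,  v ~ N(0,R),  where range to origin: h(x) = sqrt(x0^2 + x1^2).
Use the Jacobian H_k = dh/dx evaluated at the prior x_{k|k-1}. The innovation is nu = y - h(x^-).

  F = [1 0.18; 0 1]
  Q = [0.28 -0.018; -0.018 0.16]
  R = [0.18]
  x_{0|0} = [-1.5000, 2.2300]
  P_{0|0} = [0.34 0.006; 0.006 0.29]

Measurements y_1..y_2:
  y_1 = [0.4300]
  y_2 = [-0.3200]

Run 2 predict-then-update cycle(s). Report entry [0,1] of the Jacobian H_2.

H_jac[0,1] = 0.9907

step 1: x^-=[-1.0986, 2.2300]  P^-=[0.6316 0.0402; 0.0402 0.4500]  H_jac=[-0.4419 0.8971]  S=[0.6336]  K=[-0.3836; 0.6091]  nu=[-2.0559]  x^+=[-0.3100, 0.9778]  P^+=[0.5383 0.1882; 0.1882 0.2149]
step 2: x^-=[-0.1340, 0.9778]  P^-=[0.8931 0.2089; 0.2089 0.3749]  H_jac=[-0.1357 0.9907]  S=[0.5083]  K=[0.1687; 0.6750]  nu=[-1.3069]  x^+=[-0.3545, 0.0956]  P^+=[0.8786 0.1510; 0.1510 0.1433]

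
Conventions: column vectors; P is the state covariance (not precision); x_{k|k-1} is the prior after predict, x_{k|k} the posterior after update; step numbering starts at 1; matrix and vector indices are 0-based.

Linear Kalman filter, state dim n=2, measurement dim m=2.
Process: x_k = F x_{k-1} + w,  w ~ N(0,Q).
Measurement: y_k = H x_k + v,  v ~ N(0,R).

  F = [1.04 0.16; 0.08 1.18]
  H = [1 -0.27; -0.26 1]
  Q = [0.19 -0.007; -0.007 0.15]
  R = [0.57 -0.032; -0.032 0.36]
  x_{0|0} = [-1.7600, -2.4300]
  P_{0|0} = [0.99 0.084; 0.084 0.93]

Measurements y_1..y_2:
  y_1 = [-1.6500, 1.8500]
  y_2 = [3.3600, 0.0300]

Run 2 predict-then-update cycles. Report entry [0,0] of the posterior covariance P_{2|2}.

step 1: x^-=[-2.2192, -3.0082]  P^-=[1.3125 0.3551; 0.3551 1.4671]  S=[1.7977 -0.3893; -0.3893 1.7312]  K=[0.7132 0.1684; 0.1568 0.8294]  nu=[-0.2430, 4.2812]  x^+=[-1.6715, 0.5045]  P^+=[0.4424 0.1528; 0.1528 0.3333]
step 2: x^-=[-1.6577, 0.4616]  P^-=[0.7279 0.2823; 0.2823 0.6458]  S=[1.1926 -0.0936; -0.0936 0.9082]  K=[0.5590 0.1600; 0.1410 0.6448]  nu=[5.1423, -0.8626]  x^+=[1.0790, 0.6307]  P^+=[0.3487 0.1304; 0.1304 0.2615]

P_post[0,0] = 0.3487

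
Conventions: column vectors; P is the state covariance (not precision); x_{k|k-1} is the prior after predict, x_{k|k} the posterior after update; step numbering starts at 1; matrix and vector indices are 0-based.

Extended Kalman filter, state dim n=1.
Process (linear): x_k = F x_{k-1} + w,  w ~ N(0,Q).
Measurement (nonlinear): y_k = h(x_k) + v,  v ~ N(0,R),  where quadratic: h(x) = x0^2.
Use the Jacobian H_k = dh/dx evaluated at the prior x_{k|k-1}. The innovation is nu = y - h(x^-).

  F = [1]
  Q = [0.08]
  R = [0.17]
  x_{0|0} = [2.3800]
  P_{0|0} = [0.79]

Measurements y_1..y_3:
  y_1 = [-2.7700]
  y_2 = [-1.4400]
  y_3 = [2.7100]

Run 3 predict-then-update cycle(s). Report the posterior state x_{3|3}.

step 1: x^-=[2.3800]  P^-=[0.8700]  H_jac=[4.7600]  S=[19.8821]  K=[0.2083]  nu=[-8.4344]  x^+=[0.6232]  P^+=[0.0074]
step 2: x^-=[0.6232]  P^-=[0.0874]  H_jac=[1.2464]  S=[0.3058]  K=[0.3563]  nu=[-1.8284]  x^+=[-0.0283]  P^+=[0.0486]
step 3: x^-=[-0.0283]  P^-=[0.1286]  H_jac=[-0.0567]  S=[0.1704]  K=[-0.0428]  nu=[2.7092]  x^+=[-0.1442]  P^+=[0.1283]

x_post = [-0.1442]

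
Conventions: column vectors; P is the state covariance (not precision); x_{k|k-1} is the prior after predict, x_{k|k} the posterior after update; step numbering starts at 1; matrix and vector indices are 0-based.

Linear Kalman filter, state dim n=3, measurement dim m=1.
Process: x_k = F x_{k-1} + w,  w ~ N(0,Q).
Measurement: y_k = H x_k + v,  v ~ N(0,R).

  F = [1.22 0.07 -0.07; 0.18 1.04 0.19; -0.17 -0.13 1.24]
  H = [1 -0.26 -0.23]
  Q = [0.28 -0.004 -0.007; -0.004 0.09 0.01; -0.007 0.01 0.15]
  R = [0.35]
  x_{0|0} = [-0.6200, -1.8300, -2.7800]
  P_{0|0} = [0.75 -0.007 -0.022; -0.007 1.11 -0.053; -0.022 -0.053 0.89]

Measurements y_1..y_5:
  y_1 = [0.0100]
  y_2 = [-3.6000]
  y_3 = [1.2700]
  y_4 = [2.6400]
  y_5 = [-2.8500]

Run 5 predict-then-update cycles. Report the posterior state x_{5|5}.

step 1: x^-=[-0.6899, -2.5430, -3.1039]  P^-=[1.4092 0.2190 -0.2873; 0.2190 1.3219 -0.0232; -0.2873 -0.0232 1.5850]  S=[1.9479]  K=[0.7281; -0.0613; -0.3316]  nu=[-0.6752]  x^+=[-1.1815, -2.5016, -2.8800]  P^+=[0.3765 0.3059 0.1829; 0.3059 1.3146 -0.0627; 0.1829 -0.0627 1.3708]
step 2: x^-=[-1.4150, -3.3616, -3.0452]  P^-=[0.8751 0.5920 0.0047; 0.5920 1.6758 0.0380; 0.0047 0.0380 2.2475]  S=[1.1518]  K=[0.6252; 0.1281; -0.4533]  nu=[-3.7594]  x^+=[-3.7653, -3.8431, -1.3411]  P^+=[0.4249 0.4998 0.3311; 0.4998 1.6569 0.1049; 0.3311 0.1049 2.0108]
step 3: x^-=[-4.7688, -4.9294, -0.5233]  P^-=[0.9582 0.8899 0.1450; 0.8899 2.2197 0.3426; 0.1450 0.3426 3.1308]  S=[1.1354]  K=[0.6108; 0.2061; -0.5850]  nu=[4.6368]  x^+=[-1.9368, -3.9737, -3.2358]  P^+=[0.5346 0.7470 0.5506; 0.7470 2.1715 0.4795; 0.5506 0.4795 2.7423]
step 4: x^-=[-2.4145, -5.0961, -3.1665]  P^-=[1.1287 1.2844 0.3825; 1.2844 3.0618 0.9082; 0.3825 0.9082 4.0649]  S=[1.1655]  K=[0.6064; 0.2398; -0.6766]  nu=[3.0012]  x^+=[-0.5945, -4.3765, -5.1972]  P^+=[0.7001 1.1149 0.8607; 1.1149 2.9948 1.0972; 0.8607 1.0972 3.5314]
step 5: x^-=[-0.6679, -5.6460, -5.7745]  P^-=[1.3867 1.8728 0.7414; 1.8728 4.3893 1.7447; 0.7414 1.7447 4.9834]  S=[1.1907]  K=[0.6124; 0.2774; -0.7209]  nu=[-4.9782]  x^+=[-3.7165, -7.0272, -2.1859]  P^+=[0.9401 1.6705 1.2671; 1.6705 4.2976 1.9828; 1.2671 1.9828 4.3646]

x_post = [-3.7165, -7.0272, -2.1859]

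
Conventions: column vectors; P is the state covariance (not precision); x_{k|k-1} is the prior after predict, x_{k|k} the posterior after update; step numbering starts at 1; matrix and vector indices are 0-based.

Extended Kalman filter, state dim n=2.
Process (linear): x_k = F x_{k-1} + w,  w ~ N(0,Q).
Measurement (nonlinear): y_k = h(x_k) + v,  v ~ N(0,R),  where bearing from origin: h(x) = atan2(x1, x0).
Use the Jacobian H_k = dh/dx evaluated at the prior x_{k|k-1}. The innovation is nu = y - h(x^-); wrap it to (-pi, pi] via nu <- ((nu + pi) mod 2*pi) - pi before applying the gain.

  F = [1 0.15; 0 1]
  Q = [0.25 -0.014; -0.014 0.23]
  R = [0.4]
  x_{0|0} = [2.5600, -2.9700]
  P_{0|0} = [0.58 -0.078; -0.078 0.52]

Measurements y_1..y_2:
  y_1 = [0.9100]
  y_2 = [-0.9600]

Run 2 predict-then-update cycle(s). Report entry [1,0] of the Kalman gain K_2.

K[1,0] = 0.4094

step 1: x^-=[2.1145, -2.9700]  P^-=[0.8183 -0.0140; -0.0140 0.7500]  H_jac=[0.2234 0.1591]  S=[0.4588]  K=[0.3936; 0.2532]  nu=[1.8621]  x^+=[2.8475, -2.4985]  P^+=[0.7472 -0.0597; -0.0597 0.7206]
step 2: x^-=[2.4727, -2.4985]  P^-=[0.9955 0.0344; 0.0344 0.9506]  H_jac=[0.2022 0.2001]  S=[0.4815]  K=[0.4323; 0.4094]  nu=[-0.1694]  x^+=[2.3995, -2.5679]  P^+=[0.9055 -0.0509; -0.0509 0.8699]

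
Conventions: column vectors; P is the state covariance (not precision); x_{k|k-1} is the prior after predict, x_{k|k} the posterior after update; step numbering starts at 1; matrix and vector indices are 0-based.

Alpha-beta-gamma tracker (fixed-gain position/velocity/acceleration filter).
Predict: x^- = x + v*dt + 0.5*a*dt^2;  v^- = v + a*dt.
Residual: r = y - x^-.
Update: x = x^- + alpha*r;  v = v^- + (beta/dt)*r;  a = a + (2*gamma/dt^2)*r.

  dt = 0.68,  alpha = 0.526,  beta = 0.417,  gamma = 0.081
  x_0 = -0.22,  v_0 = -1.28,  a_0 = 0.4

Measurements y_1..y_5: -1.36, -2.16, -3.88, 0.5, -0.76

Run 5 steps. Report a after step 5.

a_post = 1.5595

step 1: x_pred=-0.9979  r=-0.3621  x^+=-1.1884  v^+=-1.2300  a^+=0.2731
step 2: x_pred=-1.9616  r=-0.1984  x^+=-2.0660  v^+=-1.1659  a^+=0.2037
step 3: x_pred=-2.8117  r=-1.0683  x^+=-3.3736  v^+=-1.6825  a^+=-0.1706
step 4: x_pred=-4.5572  r=5.0572  x^+=-1.8971  v^+=1.3027  a^+=1.6012
step 5: x_pred=-0.6411  r=-0.1189  x^+=-0.7036  v^+=2.3186  a^+=1.5595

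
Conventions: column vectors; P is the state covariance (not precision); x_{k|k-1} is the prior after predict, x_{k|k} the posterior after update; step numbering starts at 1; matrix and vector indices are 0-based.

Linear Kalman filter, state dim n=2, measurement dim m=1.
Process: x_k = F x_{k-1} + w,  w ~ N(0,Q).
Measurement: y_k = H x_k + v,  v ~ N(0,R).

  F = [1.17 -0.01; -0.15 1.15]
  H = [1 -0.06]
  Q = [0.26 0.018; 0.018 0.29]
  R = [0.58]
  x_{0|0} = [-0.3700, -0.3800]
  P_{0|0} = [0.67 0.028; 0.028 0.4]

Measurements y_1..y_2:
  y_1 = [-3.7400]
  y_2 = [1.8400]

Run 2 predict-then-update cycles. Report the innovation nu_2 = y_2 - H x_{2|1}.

step 1: x^-=[-0.4291, -0.3815]  P^-=[1.1765 -0.0665; -0.0665 0.8244]  S=[1.7675]  K=[0.6679; -0.0656]  nu=[-3.3338]  x^+=[-2.6558, -0.1628]  P^+=[0.3880 0.0110; 0.0110 0.8168]
step 2: x^-=[-3.1056, 0.2111]  P^-=[0.7910 -0.0447; -0.0447 1.3752]  S=[1.3813]  K=[0.5746; -0.0921]  nu=[4.9583]  x^+=[-0.2566, -0.2456]  P^+=[0.3350 0.0284; 0.0284 1.3635]

innov = [4.9583]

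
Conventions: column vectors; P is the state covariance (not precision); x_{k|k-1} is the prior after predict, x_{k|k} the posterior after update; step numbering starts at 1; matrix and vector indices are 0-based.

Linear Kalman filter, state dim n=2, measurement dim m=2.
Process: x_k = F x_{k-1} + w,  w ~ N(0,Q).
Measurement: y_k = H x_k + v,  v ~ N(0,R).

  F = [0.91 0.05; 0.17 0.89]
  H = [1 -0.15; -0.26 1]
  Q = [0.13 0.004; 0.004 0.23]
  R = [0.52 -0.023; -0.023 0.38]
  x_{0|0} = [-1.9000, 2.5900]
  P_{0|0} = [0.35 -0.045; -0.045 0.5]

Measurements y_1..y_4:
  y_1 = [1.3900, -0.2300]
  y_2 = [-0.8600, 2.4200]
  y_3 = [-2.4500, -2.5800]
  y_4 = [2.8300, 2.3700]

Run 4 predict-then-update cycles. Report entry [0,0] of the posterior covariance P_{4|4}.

step 1: x^-=[-1.5995, 1.9821]  P^-=[0.4170 0.0436; 0.0436 0.6225]  S=[0.9379 -0.1795; -0.1795 1.0081]  K=[0.4403 0.0141; 0.0652 0.6179]  nu=[3.2868, -2.6280]  x^+=[-0.1893, 0.5724]  P^+=[0.2372 0.0569; 0.0569 0.2481]
step 2: x^-=[-0.1436, 0.4773]  P^-=[0.3322 0.0983; 0.0983 0.4506]  S=[0.8329 -0.0748; -0.0748 0.8019]  K=[0.3857 0.0509; 0.0852 0.5380]  nu=[-0.6448, 1.9054]  x^+=[-0.2954, 1.4474]  P^+=[0.2091 0.0648; 0.0648 0.2193]
step 3: x^-=[-0.1965, 1.2379]  P^-=[0.3096 0.0992; 0.0992 0.4294]  S=[0.8095 -0.0649; -0.0649 0.7787]  K=[0.3685 0.0547; 0.0850 0.5254]  nu=[-2.0678, -3.8690]  x^+=[-1.1700, -0.9705]  P^+=[0.2000 0.0643; 0.0643 0.2144]
step 4: x^-=[-1.1132, -1.0627]  P^-=[0.3020 0.0971; 0.0971 0.4251]  S=[0.8024 -0.0644; -0.0644 0.7750]  K=[0.3626 0.0541; 0.0835 0.5228]  nu=[3.7838, 3.1432]  x^+=[0.4287, 0.8967]  P^+=[0.1968 0.0634; 0.0634 0.2132]

P_post[0,0] = 0.1968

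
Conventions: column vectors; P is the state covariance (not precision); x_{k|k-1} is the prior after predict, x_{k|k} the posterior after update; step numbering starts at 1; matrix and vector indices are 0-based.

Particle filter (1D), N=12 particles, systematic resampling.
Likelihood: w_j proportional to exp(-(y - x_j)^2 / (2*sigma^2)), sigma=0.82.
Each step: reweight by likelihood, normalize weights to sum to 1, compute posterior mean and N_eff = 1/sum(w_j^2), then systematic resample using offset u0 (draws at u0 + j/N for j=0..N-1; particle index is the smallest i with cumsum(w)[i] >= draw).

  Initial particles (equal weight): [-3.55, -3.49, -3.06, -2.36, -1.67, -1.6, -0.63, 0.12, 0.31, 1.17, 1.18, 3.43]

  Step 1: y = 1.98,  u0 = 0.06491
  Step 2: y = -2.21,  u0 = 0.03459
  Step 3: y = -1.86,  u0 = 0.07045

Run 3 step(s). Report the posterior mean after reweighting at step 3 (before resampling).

post_mean = 0.3160

step 1: w=[0.0000, 0.0000, 0.0000, 0.0000, 0.0000, 0.0000, 0.0038, 0.0462, 0.0760, 0.3714, 0.3758, 0.1267]  mean=1.3391  Neff=3.2987  idx=[8, 9, 9, 9, 9, 9, 10, 10, 10, 10, 11, 11]
step 2: w=[0.8317, 0.0191, 0.0191, 0.0191, 0.0191, 0.0191, 0.0182, 0.0182, 0.0182, 0.0182, 0.0000, 0.0000]  mean=0.4554  Neff=1.4390  idx=[0, 0, 0, 0, 0, 0, 0, 0, 0, 0, 2, 7]
step 3: w=[0.0993, 0.0993, 0.0993, 0.0993, 0.0993, 0.0993, 0.0993, 0.0993, 0.0993, 0.0993, 0.0036, 0.0034]  mean=0.3160  Neff=10.1386  idx=[0, 1, 2, 3, 4, 4, 5, 6, 7, 8, 9, 9]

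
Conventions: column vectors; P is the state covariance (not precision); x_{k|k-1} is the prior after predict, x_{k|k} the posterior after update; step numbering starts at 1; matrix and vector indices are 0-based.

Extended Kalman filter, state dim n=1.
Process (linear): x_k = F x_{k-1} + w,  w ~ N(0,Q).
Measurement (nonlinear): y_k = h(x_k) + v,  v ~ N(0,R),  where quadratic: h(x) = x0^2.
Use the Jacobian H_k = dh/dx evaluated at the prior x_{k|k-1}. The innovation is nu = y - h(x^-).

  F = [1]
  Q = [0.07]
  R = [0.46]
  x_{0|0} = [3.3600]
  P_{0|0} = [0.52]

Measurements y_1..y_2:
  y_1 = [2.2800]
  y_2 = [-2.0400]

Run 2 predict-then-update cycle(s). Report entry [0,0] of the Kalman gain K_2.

K[0,0] = 0.1821

step 1: x^-=[3.3600]  P^-=[0.5900]  H_jac=[6.7200]  S=[27.1035]  K=[0.1463]  nu=[-9.0096]  x^+=[2.0420]  P^+=[0.0100]
step 2: x^-=[2.0420]  P^-=[0.0800]  H_jac=[4.0841]  S=[1.7946]  K=[0.1821]  nu=[-6.2099]  x^+=[0.9113]  P^+=[0.0205]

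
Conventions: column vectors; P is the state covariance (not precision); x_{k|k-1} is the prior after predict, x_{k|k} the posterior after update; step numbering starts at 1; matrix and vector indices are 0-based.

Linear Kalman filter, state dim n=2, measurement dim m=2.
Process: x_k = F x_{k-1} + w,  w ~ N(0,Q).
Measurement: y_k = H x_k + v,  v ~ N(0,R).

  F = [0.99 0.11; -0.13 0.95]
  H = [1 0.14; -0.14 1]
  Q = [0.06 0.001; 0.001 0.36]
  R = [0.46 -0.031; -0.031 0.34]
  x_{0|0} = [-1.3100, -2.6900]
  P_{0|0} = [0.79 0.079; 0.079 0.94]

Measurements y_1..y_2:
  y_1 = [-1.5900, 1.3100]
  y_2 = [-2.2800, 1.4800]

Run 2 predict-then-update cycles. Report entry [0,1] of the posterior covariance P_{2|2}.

P_post[0,1] = -0.0061

step 1: x^-=[-1.5928, -2.3852]  P^-=[0.8629 0.0707; 0.0707 1.2022]  S=[1.3662 0.0858; 0.0858 1.5393]  K=[0.6431 -0.0684; 0.1267 0.7675]  nu=[0.3367, 3.4722]  x^+=[-1.6137, 0.3224]  P^+=[0.2982 -0.0014; -0.0014 0.2568]
step 2: x^-=[-1.5621, 0.5161]  P^-=[0.3550 -0.0119; -0.0119 0.5972]  S=[0.8234 -0.0087; -0.0087 0.9475]  K=[0.4285 -0.0610; 0.0938 0.6329]  nu=[-0.7901, 0.7452]  x^+=[-1.9462, 0.9136]  P^+=[0.1998 -0.0061; -0.0061 0.2114]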